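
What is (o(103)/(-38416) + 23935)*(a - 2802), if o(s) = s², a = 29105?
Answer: 24184986460353/38416 ≈ 6.2956e+8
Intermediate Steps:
(o(103)/(-38416) + 23935)*(a - 2802) = (103²/(-38416) + 23935)*(29105 - 2802) = (10609*(-1/38416) + 23935)*26303 = (-10609/38416 + 23935)*26303 = (919476351/38416)*26303 = 24184986460353/38416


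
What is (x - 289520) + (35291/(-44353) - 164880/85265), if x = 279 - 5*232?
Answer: -219647357047260/756351709 ≈ -2.9040e+5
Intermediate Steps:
x = -881 (x = 279 - 1160 = -881)
(x - 289520) + (35291/(-44353) - 164880/85265) = (-881 - 289520) + (35291/(-44353) - 164880/85265) = -290401 + (35291*(-1/44353) - 164880*1/85265) = -290401 + (-35291/44353 - 32976/17053) = -290401 - 2064401951/756351709 = -219647357047260/756351709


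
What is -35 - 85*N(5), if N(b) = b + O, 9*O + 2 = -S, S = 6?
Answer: -3460/9 ≈ -384.44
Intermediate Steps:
O = -8/9 (O = -2/9 + (-1*6)/9 = -2/9 + (⅑)*(-6) = -2/9 - ⅔ = -8/9 ≈ -0.88889)
N(b) = -8/9 + b (N(b) = b - 8/9 = -8/9 + b)
-35 - 85*N(5) = -35 - 85*(-8/9 + 5) = -35 - 85*37/9 = -35 - 3145/9 = -3460/9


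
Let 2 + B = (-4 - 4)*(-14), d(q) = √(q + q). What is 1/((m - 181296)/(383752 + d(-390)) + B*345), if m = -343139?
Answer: 85977356952272/3262723199791591865 - 209774*I*√195/42415401597290694245 ≈ 2.6351e-5 - 6.9063e-14*I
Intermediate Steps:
d(q) = √2*√q (d(q) = √(2*q) = √2*√q)
B = 110 (B = -2 + (-4 - 4)*(-14) = -2 - 8*(-14) = -2 + 112 = 110)
1/((m - 181296)/(383752 + d(-390)) + B*345) = 1/((-343139 - 181296)/(383752 + √2*√(-390)) + 110*345) = 1/(-524435/(383752 + √2*(I*√390)) + 37950) = 1/(-524435/(383752 + 2*I*√195) + 37950) = 1/(37950 - 524435/(383752 + 2*I*√195))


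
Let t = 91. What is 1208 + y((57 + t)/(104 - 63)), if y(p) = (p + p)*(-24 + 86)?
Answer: 67880/41 ≈ 1655.6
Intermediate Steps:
y(p) = 124*p (y(p) = (2*p)*62 = 124*p)
1208 + y((57 + t)/(104 - 63)) = 1208 + 124*((57 + 91)/(104 - 63)) = 1208 + 124*(148/41) = 1208 + 18352/41 = 67880/41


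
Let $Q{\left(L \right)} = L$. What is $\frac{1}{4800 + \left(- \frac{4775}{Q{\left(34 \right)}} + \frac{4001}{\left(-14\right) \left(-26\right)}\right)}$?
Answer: $\frac{6188}{28901367} \approx 0.00021411$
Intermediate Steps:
$\frac{1}{4800 + \left(- \frac{4775}{Q{\left(34 \right)}} + \frac{4001}{\left(-14\right) \left(-26\right)}\right)} = \frac{1}{4800 + \left(- \frac{4775}{34} + \frac{4001}{\left(-14\right) \left(-26\right)}\right)} = \frac{1}{4800 + \left(\left(-4775\right) \frac{1}{34} + \frac{4001}{364}\right)} = \frac{1}{4800 + \left(- \frac{4775}{34} + 4001 \cdot \frac{1}{364}\right)} = \frac{1}{4800 + \left(- \frac{4775}{34} + \frac{4001}{364}\right)} = \frac{1}{4800 - \frac{801033}{6188}} = \frac{1}{\frac{28901367}{6188}} = \frac{6188}{28901367}$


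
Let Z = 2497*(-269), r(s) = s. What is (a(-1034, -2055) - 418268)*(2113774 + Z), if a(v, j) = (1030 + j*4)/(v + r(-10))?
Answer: -314852862958381/522 ≈ -6.0317e+11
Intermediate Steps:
a(v, j) = (1030 + 4*j)/(-10 + v) (a(v, j) = (1030 + j*4)/(v - 10) = (1030 + 4*j)/(-10 + v))
Z = -671693
(a(-1034, -2055) - 418268)*(2113774 + Z) = (2*(515 + 2*(-2055))/(-10 - 1034) - 418268)*(2113774 - 671693) = (2*(515 - 4110)/(-1044) - 418268)*1442081 = (2*(-1/1044)*(-3595) - 418268)*1442081 = (3595/522 - 418268)*1442081 = -218332301/522*1442081 = -314852862958381/522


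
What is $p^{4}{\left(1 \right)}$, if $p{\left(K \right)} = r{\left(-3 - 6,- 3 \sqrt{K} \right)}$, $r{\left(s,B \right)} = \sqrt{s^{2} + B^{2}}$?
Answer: $8100$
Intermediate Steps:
$r{\left(s,B \right)} = \sqrt{B^{2} + s^{2}}$
$p{\left(K \right)} = \sqrt{81 + 9 K}$ ($p{\left(K \right)} = \sqrt{\left(- 3 \sqrt{K}\right)^{2} + \left(-3 - 6\right)^{2}} = \sqrt{9 K + \left(-3 - 6\right)^{2}} = \sqrt{9 K + \left(-9\right)^{2}} = \sqrt{9 K + 81} = \sqrt{81 + 9 K}$)
$p^{4}{\left(1 \right)} = \left(3 \sqrt{9 + 1}\right)^{4} = \left(3 \sqrt{10}\right)^{4} = 8100$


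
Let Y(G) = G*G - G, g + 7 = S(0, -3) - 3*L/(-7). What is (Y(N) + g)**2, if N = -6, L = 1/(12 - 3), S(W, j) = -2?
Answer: 481636/441 ≈ 1092.1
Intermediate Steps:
L = 1/9 ≈ 0.11111
g = -188/21 (g = -7 + (-2 - 1/(3*(-7))) = -7 + (-2 - (-1)/(3*7)) = -7 + (-2 - 3*(-1/63)) = -7 + (-2 + 1/21) = -7 - 41/21 = -188/21 ≈ -8.9524)
Y(G) = G**2 - G
(Y(N) + g)**2 = (-6*(-1 - 6) - 188/21)**2 = (-6*(-7) - 188/21)**2 = (42 - 188/21)**2 = (694/21)**2 = 481636/441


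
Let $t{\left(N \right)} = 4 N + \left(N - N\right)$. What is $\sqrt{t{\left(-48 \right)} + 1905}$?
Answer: $\sqrt{1713} \approx 41.388$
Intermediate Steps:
$t{\left(N \right)} = 4 N$ ($t{\left(N \right)} = 4 N + 0 = 4 N$)
$\sqrt{t{\left(-48 \right)} + 1905} = \sqrt{4 \left(-48\right) + 1905} = \sqrt{-192 + 1905} = \sqrt{1713}$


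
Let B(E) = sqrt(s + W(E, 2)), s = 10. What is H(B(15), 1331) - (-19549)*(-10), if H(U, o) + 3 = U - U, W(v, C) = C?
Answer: -195493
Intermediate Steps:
B(E) = 2*sqrt(3) (B(E) = sqrt(10 + 2) = sqrt(12) = 2*sqrt(3))
H(U, o) = -3 (H(U, o) = -3 + (U - U) = -3 + 0 = -3)
H(B(15), 1331) - (-19549)*(-10) = -3 - (-19549)*(-10) = -3 - 1*195490 = -3 - 195490 = -195493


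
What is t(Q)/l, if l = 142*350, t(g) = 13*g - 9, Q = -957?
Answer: -249/994 ≈ -0.25050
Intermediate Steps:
t(g) = -9 + 13*g
l = 49700
t(Q)/l = (-9 + 13*(-957))/49700 = (-9 - 12441)*(1/49700) = -12450*1/49700 = -249/994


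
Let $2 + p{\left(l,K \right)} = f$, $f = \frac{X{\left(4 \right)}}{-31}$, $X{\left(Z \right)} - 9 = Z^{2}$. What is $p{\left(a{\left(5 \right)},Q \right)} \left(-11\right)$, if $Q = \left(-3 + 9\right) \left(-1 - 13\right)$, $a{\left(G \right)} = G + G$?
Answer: $\frac{957}{31} \approx 30.871$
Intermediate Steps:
$X{\left(Z \right)} = 9 + Z^{2}$
$a{\left(G \right)} = 2 G$
$Q = -84$ ($Q = 6 \left(-14\right) = -84$)
$f = - \frac{25}{31}$ ($f = \frac{9 + 4^{2}}{-31} = \left(9 + 16\right) \left(- \frac{1}{31}\right) = 25 \left(- \frac{1}{31}\right) = - \frac{25}{31} \approx -0.80645$)
$p{\left(l,K \right)} = - \frac{87}{31}$ ($p{\left(l,K \right)} = -2 - \frac{25}{31} = - \frac{87}{31}$)
$p{\left(a{\left(5 \right)},Q \right)} \left(-11\right) = \left(- \frac{87}{31}\right) \left(-11\right) = \frac{957}{31}$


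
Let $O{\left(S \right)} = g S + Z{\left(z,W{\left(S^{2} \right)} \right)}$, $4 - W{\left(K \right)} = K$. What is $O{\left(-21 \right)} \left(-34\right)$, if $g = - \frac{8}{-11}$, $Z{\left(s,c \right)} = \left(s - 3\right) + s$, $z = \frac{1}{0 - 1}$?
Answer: $\frac{7582}{11} \approx 689.27$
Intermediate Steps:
$z = -1$ ($z = \frac{1}{-1} = -1$)
$W{\left(K \right)} = 4 - K$
$Z{\left(s,c \right)} = -3 + 2 s$ ($Z{\left(s,c \right)} = \left(-3 + s\right) + s = -3 + 2 s$)
$g = \frac{8}{11}$ ($g = \left(-8\right) \left(- \frac{1}{11}\right) = \frac{8}{11} \approx 0.72727$)
$O{\left(S \right)} = -5 + \frac{8 S}{11}$ ($O{\left(S \right)} = \frac{8 S}{11} + \left(-3 + 2 \left(-1\right)\right) = \frac{8 S}{11} - 5 = -5 + \frac{8 S}{11}$)
$O{\left(-21 \right)} \left(-34\right) = \left(-5 + \frac{8}{11} \left(-21\right)\right) \left(-34\right) = \left(-5 - \frac{168}{11}\right) \left(-34\right) = \left(- \frac{223}{11}\right) \left(-34\right) = \frac{7582}{11}$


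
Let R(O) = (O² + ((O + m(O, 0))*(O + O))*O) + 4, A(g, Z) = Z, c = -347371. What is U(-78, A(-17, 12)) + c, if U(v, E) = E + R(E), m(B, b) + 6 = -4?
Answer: -346635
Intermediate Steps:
m(B, b) = -10 (m(B, b) = -6 - 4 = -10)
R(O) = 4 + O² + 2*O²*(-10 + O) (R(O) = (O² + ((O - 10)*(O + O))*O) + 4 = (O² + ((-10 + O)*(2*O))*O) + 4 = (O² + (2*O*(-10 + O))*O) + 4 = (O² + 2*O²*(-10 + O)) + 4 = 4 + O² + 2*O²*(-10 + O))
U(v, E) = 4 + E - 19*E² + 2*E³ (U(v, E) = E + (4 - 19*E² + 2*E³) = 4 + E - 19*E² + 2*E³)
U(-78, A(-17, 12)) + c = (4 + 12 - 19*12² + 2*12³) - 347371 = (4 + 12 - 19*144 + 2*1728) - 347371 = (4 + 12 - 2736 + 3456) - 347371 = 736 - 347371 = -346635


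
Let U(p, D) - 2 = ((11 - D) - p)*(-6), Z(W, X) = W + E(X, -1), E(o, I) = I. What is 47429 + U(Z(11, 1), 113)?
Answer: 48103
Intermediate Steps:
Z(W, X) = -1 + W (Z(W, X) = W - 1 = -1 + W)
U(p, D) = -64 + 6*D + 6*p (U(p, D) = 2 + ((11 - D) - p)*(-6) = 2 + (11 - D - p)*(-6) = 2 + (-66 + 6*D + 6*p) = -64 + 6*D + 6*p)
47429 + U(Z(11, 1), 113) = 47429 + (-64 + 6*113 + 6*(-1 + 11)) = 47429 + (-64 + 678 + 6*10) = 47429 + (-64 + 678 + 60) = 47429 + 674 = 48103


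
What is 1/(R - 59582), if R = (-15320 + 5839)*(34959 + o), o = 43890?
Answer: -1/747626951 ≈ -1.3376e-9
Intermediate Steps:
R = -747567369 (R = (-15320 + 5839)*(34959 + 43890) = -9481*78849 = -747567369)
1/(R - 59582) = 1/(-747567369 - 59582) = 1/(-747626951) = -1/747626951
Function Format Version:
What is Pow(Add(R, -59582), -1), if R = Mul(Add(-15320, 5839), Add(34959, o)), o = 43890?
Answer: Rational(-1, 747626951) ≈ -1.3376e-9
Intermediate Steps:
R = -747567369 (R = Mul(Add(-15320, 5839), Add(34959, 43890)) = Mul(-9481, 78849) = -747567369)
Pow(Add(R, -59582), -1) = Pow(Add(-747567369, -59582), -1) = Pow(-747626951, -1) = Rational(-1, 747626951)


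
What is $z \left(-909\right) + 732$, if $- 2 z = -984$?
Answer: $-446496$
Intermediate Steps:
$z = 492$ ($z = \left(- \frac{1}{2}\right) \left(-984\right) = 492$)
$z \left(-909\right) + 732 = 492 \left(-909\right) + 732 = -447228 + 732 = -446496$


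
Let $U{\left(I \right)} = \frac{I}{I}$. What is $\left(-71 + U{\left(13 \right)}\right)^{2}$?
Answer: $4900$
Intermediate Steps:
$U{\left(I \right)} = 1$
$\left(-71 + U{\left(13 \right)}\right)^{2} = \left(-71 + 1\right)^{2} = \left(-70\right)^{2} = 4900$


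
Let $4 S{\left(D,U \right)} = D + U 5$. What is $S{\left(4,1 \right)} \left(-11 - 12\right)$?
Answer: $- \frac{207}{4} \approx -51.75$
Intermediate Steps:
$S{\left(D,U \right)} = \frac{D}{4} + \frac{5 U}{4}$ ($S{\left(D,U \right)} = \frac{D + U 5}{4} = \frac{D + 5 U}{4} = \frac{D}{4} + \frac{5 U}{4}$)
$S{\left(4,1 \right)} \left(-11 - 12\right) = \left(\frac{1}{4} \cdot 4 + \frac{5}{4} \cdot 1\right) \left(-11 - 12\right) = \left(1 + \frac{5}{4}\right) \left(-23\right) = \frac{9}{4} \left(-23\right) = - \frac{207}{4}$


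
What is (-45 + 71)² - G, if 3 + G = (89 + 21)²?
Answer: -11421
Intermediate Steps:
G = 12097 (G = -3 + (89 + 21)² = -3 + 110² = -3 + 12100 = 12097)
(-45 + 71)² - G = (-45 + 71)² - 1*12097 = 26² - 12097 = 676 - 12097 = -11421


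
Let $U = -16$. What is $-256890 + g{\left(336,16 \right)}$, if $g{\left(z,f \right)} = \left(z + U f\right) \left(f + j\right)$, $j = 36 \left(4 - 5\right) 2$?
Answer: $-261370$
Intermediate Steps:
$j = -72$ ($j = 36 \left(\left(-1\right) 2\right) = 36 \left(-2\right) = -72$)
$g{\left(z,f \right)} = \left(-72 + f\right) \left(z - 16 f\right)$ ($g{\left(z,f \right)} = \left(z - 16 f\right) \left(f - 72\right) = \left(z - 16 f\right) \left(-72 + f\right) = \left(-72 + f\right) \left(z - 16 f\right)$)
$-256890 + g{\left(336,16 \right)} = -256890 + \left(\left(-72\right) 336 - 16 \cdot 16^{2} + 1152 \cdot 16 + 16 \cdot 336\right) = -256890 + \left(-24192 - 4096 + 18432 + 5376\right) = -256890 - 4480 = -261370$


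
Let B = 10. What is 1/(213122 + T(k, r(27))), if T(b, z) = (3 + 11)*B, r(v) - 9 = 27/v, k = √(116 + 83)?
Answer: 1/213262 ≈ 4.6891e-6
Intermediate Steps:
k = √199 ≈ 14.107
r(v) = 9 + 27/v
T(b, z) = 140 (T(b, z) = (3 + 11)*10 = 14*10 = 140)
1/(213122 + T(k, r(27))) = 1/(213122 + 140) = 1/213262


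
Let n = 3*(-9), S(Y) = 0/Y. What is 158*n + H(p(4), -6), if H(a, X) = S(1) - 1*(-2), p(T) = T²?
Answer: -4264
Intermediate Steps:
S(Y) = 0
H(a, X) = 2 (H(a, X) = 0 - 1*(-2) = 0 + 2 = 2)
n = -27
158*n + H(p(4), -6) = 158*(-27) + 2 = -4266 + 2 = -4264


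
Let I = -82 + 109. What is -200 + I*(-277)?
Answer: -7679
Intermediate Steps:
I = 27
-200 + I*(-277) = -200 + 27*(-277) = -200 - 7479 = -7679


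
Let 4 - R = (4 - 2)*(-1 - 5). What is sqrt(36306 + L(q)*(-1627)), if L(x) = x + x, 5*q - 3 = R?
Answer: 2*sqrt(149630)/5 ≈ 154.73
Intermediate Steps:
R = 16 (R = 4 - (4 - 2)*(-1 - 5) = 4 - 2*(-6) = 4 - 1*(-12) = 4 + 12 = 16)
q = 19/5 (q = 3/5 + (1/5)*16 = 3/5 + 16/5 = 19/5 ≈ 3.8000)
L(x) = 2*x
sqrt(36306 + L(q)*(-1627)) = sqrt(36306 + (2*(19/5))*(-1627)) = sqrt(36306 + (38/5)*(-1627)) = sqrt(36306 - 61826/5) = sqrt(119704/5) = 2*sqrt(149630)/5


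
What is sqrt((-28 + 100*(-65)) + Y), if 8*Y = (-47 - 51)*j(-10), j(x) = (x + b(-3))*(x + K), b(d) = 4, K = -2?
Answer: I*sqrt(7410) ≈ 86.081*I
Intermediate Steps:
j(x) = (-2 + x)*(4 + x) (j(x) = (x + 4)*(x - 2) = (4 + x)*(-2 + x) = (-2 + x)*(4 + x))
Y = -882 (Y = ((-47 - 51)*(-8 + (-10)**2 + 2*(-10)))/8 = (-98*(-8 + 100 - 20))/8 = (-98*72)/8 = (1/8)*(-7056) = -882)
sqrt((-28 + 100*(-65)) + Y) = sqrt((-28 + 100*(-65)) - 882) = sqrt((-28 - 6500) - 882) = sqrt(-6528 - 882) = sqrt(-7410) = I*sqrt(7410)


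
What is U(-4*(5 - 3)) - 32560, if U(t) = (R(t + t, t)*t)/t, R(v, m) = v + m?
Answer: -32584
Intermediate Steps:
R(v, m) = m + v
U(t) = 3*t (U(t) = ((t + (t + t))*t)/t = ((t + 2*t)*t)/t = ((3*t)*t)/t = (3*t²)/t = 3*t)
U(-4*(5 - 3)) - 32560 = 3*(-4*(5 - 3)) - 32560 = 3*(-4*2) - 32560 = 3*(-8) - 32560 = -24 - 32560 = -32584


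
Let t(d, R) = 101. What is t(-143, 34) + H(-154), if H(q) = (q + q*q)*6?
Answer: 141473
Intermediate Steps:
H(q) = 6*q + 6*q² (H(q) = (q + q²)*6 = 6*q + 6*q²)
t(-143, 34) + H(-154) = 101 + 6*(-154)*(1 - 154) = 101 + 6*(-154)*(-153) = 101 + 141372 = 141473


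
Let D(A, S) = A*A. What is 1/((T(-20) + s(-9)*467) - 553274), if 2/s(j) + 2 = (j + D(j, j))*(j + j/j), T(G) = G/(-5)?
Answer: -289/159895497 ≈ -1.8074e-6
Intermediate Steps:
D(A, S) = A**2
T(G) = -G/5 (T(G) = G*(-1/5) = -G/5)
s(j) = 2/(-2 + (1 + j)*(j + j**2)) (s(j) = 2/(-2 + (j + j**2)*(j + j/j)) = 2/(-2 + (j + j**2)*(j + 1)) = 2/(-2 + (j + j**2)*(1 + j)) = 2/(-2 + (1 + j)*(j + j**2)))
1/((T(-20) + s(-9)*467) - 553274) = 1/((-1/5*(-20) + (2/(-2 - 9 + (-9)**3 + 2*(-9)**2))*467) - 553274) = 1/((4 + (2/(-2 - 9 - 729 + 2*81))*467) - 553274) = 1/((4 + (2/(-2 - 9 - 729 + 162))*467) - 553274) = 1/((4 + (2/(-578))*467) - 553274) = 1/((4 + (2*(-1/578))*467) - 553274) = 1/((4 - 1/289*467) - 553274) = 1/((4 - 467/289) - 553274) = 1/(689/289 - 553274) = 1/(-159895497/289) = -289/159895497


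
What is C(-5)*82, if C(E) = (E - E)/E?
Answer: 0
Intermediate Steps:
C(E) = 0 (C(E) = 0/E = 0)
C(-5)*82 = 0*82 = 0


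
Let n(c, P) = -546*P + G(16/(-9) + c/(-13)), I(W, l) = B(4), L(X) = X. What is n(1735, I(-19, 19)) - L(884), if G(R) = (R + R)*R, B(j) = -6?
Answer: 533478746/13689 ≈ 38971.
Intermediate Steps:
G(R) = 2*R**2 (G(R) = (2*R)*R = 2*R**2)
I(W, l) = -6
n(c, P) = -546*P + 2*(-16/9 - c/13)**2 (n(c, P) = -546*P + 2*(16/(-9) + c/(-13))**2 = -546*P + 2*(16*(-1/9) + c*(-1/13))**2 = -546*P + 2*(-16/9 - c/13)**2)
n(1735, I(-19, 19)) - L(884) = (-546*(-6) + 2*(208 + 9*1735)**2/13689) - 1*884 = (3276 + 2*(208 + 15615)**2/13689) - 884 = (3276 + (2/13689)*15823**2) - 884 = (3276 + (2/13689)*250367329) - 884 = (3276 + 500734658/13689) - 884 = 545579822/13689 - 884 = 533478746/13689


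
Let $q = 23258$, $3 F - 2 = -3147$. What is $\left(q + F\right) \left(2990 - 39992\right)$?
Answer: $-821802086$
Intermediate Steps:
$F = - \frac{3145}{3}$ ($F = \frac{2}{3} + \frac{1}{3} \left(-3147\right) = \frac{2}{3} - 1049 = - \frac{3145}{3} \approx -1048.3$)
$\left(q + F\right) \left(2990 - 39992\right) = \left(23258 - \frac{3145}{3}\right) \left(2990 - 39992\right) = \frac{66629}{3} \left(-37002\right) = -821802086$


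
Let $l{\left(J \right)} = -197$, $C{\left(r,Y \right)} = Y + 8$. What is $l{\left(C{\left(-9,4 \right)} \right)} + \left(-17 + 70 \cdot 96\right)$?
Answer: $6506$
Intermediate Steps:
$C{\left(r,Y \right)} = 8 + Y$
$l{\left(C{\left(-9,4 \right)} \right)} + \left(-17 + 70 \cdot 96\right) = -197 + \left(-17 + 70 \cdot 96\right) = -197 + \left(-17 + 6720\right) = -197 + 6703 = 6506$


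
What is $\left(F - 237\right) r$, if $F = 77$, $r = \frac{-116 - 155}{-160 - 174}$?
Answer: $- \frac{21680}{167} \approx -129.82$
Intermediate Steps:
$r = \frac{271}{334}$ ($r = - \frac{271}{-334} = \left(-271\right) \left(- \frac{1}{334}\right) = \frac{271}{334} \approx 0.81138$)
$\left(F - 237\right) r = \left(77 - 237\right) \frac{271}{334} = \left(-160\right) \frac{271}{334} = - \frac{21680}{167}$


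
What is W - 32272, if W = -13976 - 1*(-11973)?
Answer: -34275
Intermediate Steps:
W = -2003 (W = -13976 + 11973 = -2003)
W - 32272 = -2003 - 32272 = -34275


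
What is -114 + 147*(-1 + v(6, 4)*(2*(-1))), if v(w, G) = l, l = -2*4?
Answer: 2091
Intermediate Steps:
l = -8
v(w, G) = -8
-114 + 147*(-1 + v(6, 4)*(2*(-1))) = -114 + 147*(-1 - 16*(-1)) = -114 + 147*(-1 - 8*(-2)) = -114 + 147*(-1 + 16) = -114 + 147*15 = -114 + 2205 = 2091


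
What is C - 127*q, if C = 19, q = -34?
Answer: 4337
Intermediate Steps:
C - 127*q = 19 - 127*(-34) = 19 + 4318 = 4337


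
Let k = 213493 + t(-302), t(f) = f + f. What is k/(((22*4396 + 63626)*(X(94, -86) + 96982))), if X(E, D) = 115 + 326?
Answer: 70963/5206869658 ≈ 1.3629e-5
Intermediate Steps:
X(E, D) = 441
t(f) = 2*f
k = 212889 (k = 213493 + 2*(-302) = 213493 - 604 = 212889)
k/(((22*4396 + 63626)*(X(94, -86) + 96982))) = 212889/(((22*4396 + 63626)*(441 + 96982))) = 212889/(((96712 + 63626)*97423)) = 212889/((160338*97423)) = 212889/15620608974 = 212889*(1/15620608974) = 70963/5206869658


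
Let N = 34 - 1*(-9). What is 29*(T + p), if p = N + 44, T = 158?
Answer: 7105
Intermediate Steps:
N = 43 (N = 34 + 9 = 43)
p = 87 (p = 43 + 44 = 87)
29*(T + p) = 29*(158 + 87) = 29*245 = 7105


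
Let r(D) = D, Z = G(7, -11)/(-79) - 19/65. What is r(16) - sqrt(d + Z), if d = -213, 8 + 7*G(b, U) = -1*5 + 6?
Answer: 16 - I*sqrt(5623805785)/5135 ≈ 16.0 - 14.604*I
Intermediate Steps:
G(b, U) = -1 (G(b, U) = -8/7 + (-1*5 + 6)/7 = -8/7 + (-5 + 6)/7 = -8/7 + (1/7)*1 = -8/7 + 1/7 = -1)
Z = -1436/5135 (Z = -1/(-79) - 19/65 = -1*(-1/79) - 19*1/65 = 1/79 - 19/65 = -1436/5135 ≈ -0.27965)
r(16) - sqrt(d + Z) = 16 - sqrt(-213 - 1436/5135) = 16 - sqrt(-1095191/5135) = 16 - I*sqrt(5623805785)/5135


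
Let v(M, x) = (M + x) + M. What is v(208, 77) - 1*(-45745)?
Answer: 46238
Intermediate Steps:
v(M, x) = x + 2*M
v(208, 77) - 1*(-45745) = (77 + 2*208) - 1*(-45745) = (77 + 416) + 45745 = 493 + 45745 = 46238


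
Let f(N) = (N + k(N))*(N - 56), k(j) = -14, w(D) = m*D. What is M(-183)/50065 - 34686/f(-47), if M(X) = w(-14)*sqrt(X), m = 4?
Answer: -34686/6283 - 56*I*sqrt(183)/50065 ≈ -5.5206 - 0.015131*I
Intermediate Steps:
w(D) = 4*D
f(N) = (-56 + N)*(-14 + N) (f(N) = (N - 14)*(N - 56) = (-14 + N)*(-56 + N) = (-56 + N)*(-14 + N))
M(X) = -56*sqrt(X) (M(X) = (4*(-14))*sqrt(X) = -56*sqrt(X))
M(-183)/50065 - 34686/f(-47) = -56*I*sqrt(183)/50065 - 34686/(784 + (-47)**2 - 70*(-47)) = -56*I*sqrt(183)*(1/50065) - 34686/(784 + 2209 + 3290) = -56*I*sqrt(183)*(1/50065) - 34686/6283 = -56*I*sqrt(183)/50065 - 34686*1/6283 = -56*I*sqrt(183)/50065 - 34686/6283 = -34686/6283 - 56*I*sqrt(183)/50065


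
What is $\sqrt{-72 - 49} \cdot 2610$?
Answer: $28710 i \approx 28710.0 i$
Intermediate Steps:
$\sqrt{-72 - 49} \cdot 2610 = \sqrt{-121} \cdot 2610 = 11 i 2610 = 28710 i$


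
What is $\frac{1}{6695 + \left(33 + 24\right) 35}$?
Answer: $\frac{1}{8690} \approx 0.00011507$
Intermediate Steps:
$\frac{1}{6695 + \left(33 + 24\right) 35} = \frac{1}{6695 + 57 \cdot 35} = \frac{1}{6695 + 1995} = \frac{1}{8690}$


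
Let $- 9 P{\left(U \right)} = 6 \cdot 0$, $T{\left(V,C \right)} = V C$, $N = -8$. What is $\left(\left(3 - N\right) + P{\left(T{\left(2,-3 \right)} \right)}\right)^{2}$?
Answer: $121$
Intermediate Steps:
$T{\left(V,C \right)} = C V$
$P{\left(U \right)} = 0$ ($P{\left(U \right)} = - \frac{6 \cdot 0}{9} = \left(- \frac{1}{9}\right) 0 = 0$)
$\left(\left(3 - N\right) + P{\left(T{\left(2,-3 \right)} \right)}\right)^{2} = \left(\left(3 - -8\right) + 0\right)^{2} = \left(\left(3 + 8\right) + 0\right)^{2} = \left(11 + 0\right)^{2} = 11^{2} = 121$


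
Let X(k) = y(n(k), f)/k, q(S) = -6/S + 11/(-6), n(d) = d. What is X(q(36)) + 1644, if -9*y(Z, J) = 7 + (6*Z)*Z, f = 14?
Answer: 29623/18 ≈ 1645.7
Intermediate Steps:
y(Z, J) = -7/9 - 2*Z²/3 (y(Z, J) = -(7 + (6*Z)*Z)/9 = -(7 + 6*Z²)/9 = -7/9 - 2*Z²/3)
q(S) = -11/6 - 6/S (q(S) = -6/S + 11*(-⅙) = -6/S - 11/6 = -11/6 - 6/S)
X(k) = (-7/9 - 2*k²/3)/k
X(q(36)) + 1644 = (-7 - 6*(-11/6 - 6/36)²)/(9*(-11/6 - 6/36)) + 1644 = (-7 - 6*(-11/6 - 6*1/36)²)/(9*(-11/6 - 6*1/36)) + 1644 = (-7 - 6*(-11/6 - ⅙)²)/(9*(-11/6 - ⅙)) + 1644 = (⅑)*(-7 - 6*(-2)²)/(-2) + 1644 = (⅑)*(-½)*(-7 - 6*4) + 1644 = (⅑)*(-½)*(-7 - 24) + 1644 = (⅑)*(-½)*(-31) + 1644 = 31/18 + 1644 = 29623/18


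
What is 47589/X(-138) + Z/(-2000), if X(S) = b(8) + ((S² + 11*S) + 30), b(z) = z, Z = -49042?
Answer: 119568961/4391000 ≈ 27.230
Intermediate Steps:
X(S) = 38 + S² + 11*S (X(S) = 8 + ((S² + 11*S) + 30) = 8 + (30 + S² + 11*S) = 38 + S² + 11*S)
47589/X(-138) + Z/(-2000) = 47589/(38 + (-138)² + 11*(-138)) - 49042/(-2000) = 47589/(38 + 19044 - 1518) - 49042*(-1/2000) = 47589/17564 + 24521/1000 = 119568961/4391000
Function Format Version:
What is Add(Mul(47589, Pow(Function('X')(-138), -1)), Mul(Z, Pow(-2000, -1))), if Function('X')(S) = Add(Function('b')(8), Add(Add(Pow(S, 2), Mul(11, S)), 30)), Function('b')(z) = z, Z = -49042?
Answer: Rational(119568961, 4391000) ≈ 27.230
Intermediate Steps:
Function('X')(S) = Add(38, Pow(S, 2), Mul(11, S)) (Function('X')(S) = Add(8, Add(Add(Pow(S, 2), Mul(11, S)), 30)) = Add(8, Add(30, Pow(S, 2), Mul(11, S))) = Add(38, Pow(S, 2), Mul(11, S)))
Add(Mul(47589, Pow(Function('X')(-138), -1)), Mul(Z, Pow(-2000, -1))) = Add(Mul(47589, Pow(Add(38, Pow(-138, 2), Mul(11, -138)), -1)), Mul(-49042, Pow(-2000, -1))) = Add(Mul(47589, Pow(Add(38, 19044, -1518), -1)), Mul(-49042, Rational(-1, 2000))) = Add(Mul(47589, Pow(17564, -1)), Rational(24521, 1000)) = Add(Mul(47589, Rational(1, 17564)), Rational(24521, 1000)) = Add(Rational(47589, 17564), Rational(24521, 1000)) = Rational(119568961, 4391000)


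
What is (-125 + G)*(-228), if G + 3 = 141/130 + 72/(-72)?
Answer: 1895706/65 ≈ 29165.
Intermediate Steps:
G = -379/130 (G = -3 + (141/130 + 72/(-72)) = -3 + (141*(1/130) + 72*(-1/72)) = -3 + (141/130 - 1) = -3 + 11/130 = -379/130 ≈ -2.9154)
(-125 + G)*(-228) = (-125 - 379/130)*(-228) = -16629/130*(-228) = 1895706/65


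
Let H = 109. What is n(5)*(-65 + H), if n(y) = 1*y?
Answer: 220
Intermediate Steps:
n(y) = y
n(5)*(-65 + H) = 5*(-65 + 109) = 5*44 = 220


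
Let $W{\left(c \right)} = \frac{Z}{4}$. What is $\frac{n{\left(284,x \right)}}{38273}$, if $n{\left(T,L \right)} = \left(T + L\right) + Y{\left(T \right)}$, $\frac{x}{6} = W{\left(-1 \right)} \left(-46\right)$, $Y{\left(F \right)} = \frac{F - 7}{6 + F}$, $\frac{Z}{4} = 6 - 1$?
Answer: $- \frac{317563}{11099170} \approx -0.028611$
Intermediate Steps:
$Z = 20$ ($Z = 4 \left(6 - 1\right) = 4 \cdot 5 = 20$)
$Y{\left(F \right)} = \frac{-7 + F}{6 + F}$
$W{\left(c \right)} = 5$ ($W{\left(c \right)} = \frac{20}{4} = 20 \cdot \frac{1}{4} = 5$)
$x = -1380$ ($x = 6 \cdot 5 \left(-46\right) = 6 \left(-230\right) = -1380$)
$n{\left(T,L \right)} = L + T + \frac{-7 + T}{6 + T}$ ($n{\left(T,L \right)} = \left(T + L\right) + \frac{-7 + T}{6 + T} = \left(L + T\right) + \frac{-7 + T}{6 + T} = L + T + \frac{-7 + T}{6 + T}$)
$\frac{n{\left(284,x \right)}}{38273} = \frac{\frac{1}{6 + 284} \left(-7 + 284 + \left(6 + 284\right) \left(-1380 + 284\right)\right)}{38273} = \frac{-7 + 284 + 290 \left(-1096\right)}{290} \cdot \frac{1}{38273} = \frac{-7 + 284 - 317840}{290} \cdot \frac{1}{38273} = \frac{1}{290} \left(-317563\right) \frac{1}{38273} = \left(- \frac{317563}{290}\right) \frac{1}{38273} = - \frac{317563}{11099170}$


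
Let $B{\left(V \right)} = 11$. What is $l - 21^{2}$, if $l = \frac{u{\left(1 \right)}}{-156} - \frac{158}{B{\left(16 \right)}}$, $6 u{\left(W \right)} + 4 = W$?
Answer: $- \frac{1562797}{3432} \approx -455.36$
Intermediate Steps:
$u{\left(W \right)} = - \frac{2}{3} + \frac{W}{6}$
$l = - \frac{49285}{3432}$ ($l = \frac{- \frac{2}{3} + \frac{1}{6} \cdot 1}{-156} - \frac{158}{11} = \left(- \frac{2}{3} + \frac{1}{6}\right) \left(- \frac{1}{156}\right) - \frac{158}{11} = \left(- \frac{1}{2}\right) \left(- \frac{1}{156}\right) - \frac{158}{11} = \frac{1}{312} - \frac{158}{11} = - \frac{49285}{3432} \approx -14.36$)
$l - 21^{2} = - \frac{49285}{3432} - 21^{2} = - \frac{49285}{3432} - 441 = - \frac{1562797}{3432}$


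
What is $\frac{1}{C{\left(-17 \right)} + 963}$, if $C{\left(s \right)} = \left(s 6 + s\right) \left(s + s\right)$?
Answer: $\frac{1}{5009} \approx 0.00019964$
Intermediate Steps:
$C{\left(s \right)} = 14 s^{2}$ ($C{\left(s \right)} = \left(6 s + s\right) 2 s = 7 s 2 s = 14 s^{2}$)
$\frac{1}{C{\left(-17 \right)} + 963} = \frac{1}{14 \left(-17\right)^{2} + 963} = \frac{1}{14 \cdot 289 + 963} = \frac{1}{4046 + 963} = \frac{1}{5009}$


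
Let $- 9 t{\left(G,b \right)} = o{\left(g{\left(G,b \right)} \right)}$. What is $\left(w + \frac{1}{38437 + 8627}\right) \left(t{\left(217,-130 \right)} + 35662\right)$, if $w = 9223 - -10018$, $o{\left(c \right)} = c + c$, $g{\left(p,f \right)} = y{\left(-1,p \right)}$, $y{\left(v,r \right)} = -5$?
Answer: $\frac{685507727725}{999} \approx 6.8619 \cdot 10^{8}$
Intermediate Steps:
$g{\left(p,f \right)} = -5$
$o{\left(c \right)} = 2 c$
$t{\left(G,b \right)} = \frac{10}{9}$ ($t{\left(G,b \right)} = - \frac{2 \left(-5\right)}{9} = \left(- \frac{1}{9}\right) \left(-10\right) = \frac{10}{9}$)
$w = 19241$ ($w = 9223 + 10018 = 19241$)
$\left(w + \frac{1}{38437 + 8627}\right) \left(t{\left(217,-130 \right)} + 35662\right) = \left(19241 + \frac{1}{38437 + 8627}\right) \left(\frac{10}{9} + 35662\right) = \left(19241 + \frac{1}{47064}\right) \frac{320968}{9} = \frac{905558425}{47064} \cdot \frac{320968}{9} = \frac{685507727725}{999}$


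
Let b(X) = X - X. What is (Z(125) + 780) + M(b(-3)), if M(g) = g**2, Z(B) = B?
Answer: 905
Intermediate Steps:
b(X) = 0
(Z(125) + 780) + M(b(-3)) = (125 + 780) + 0**2 = 905 + 0 = 905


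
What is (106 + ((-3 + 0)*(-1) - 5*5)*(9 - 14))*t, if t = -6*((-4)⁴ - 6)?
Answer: -324000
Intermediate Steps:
t = -1500 (t = -6*(256 - 6) = -6*250 = -1500)
(106 + ((-3 + 0)*(-1) - 5*5)*(9 - 14))*t = (106 + ((-3 + 0)*(-1) - 5*5)*(9 - 14))*(-1500) = (106 + (-3*(-1) - 25)*(-5))*(-1500) = (106 + (3 - 25)*(-5))*(-1500) = (106 - 22*(-5))*(-1500) = (106 + 110)*(-1500) = 216*(-1500) = -324000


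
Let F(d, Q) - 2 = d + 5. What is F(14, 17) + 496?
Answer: 517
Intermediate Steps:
F(d, Q) = 7 + d (F(d, Q) = 2 + (d + 5) = 2 + (5 + d) = 7 + d)
F(14, 17) + 496 = (7 + 14) + 496 = 21 + 496 = 517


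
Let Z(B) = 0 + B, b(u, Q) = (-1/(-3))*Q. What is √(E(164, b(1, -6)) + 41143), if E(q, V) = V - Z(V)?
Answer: √41143 ≈ 202.84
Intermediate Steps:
b(u, Q) = Q/3 (b(u, Q) = (-1*(-⅓))*Q = Q/3)
Z(B) = B
E(q, V) = 0 (E(q, V) = V - V = 0)
√(E(164, b(1, -6)) + 41143) = √(0 + 41143) = √41143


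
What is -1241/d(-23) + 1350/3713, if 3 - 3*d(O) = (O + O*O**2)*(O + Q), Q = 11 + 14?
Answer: 19093551/90534079 ≈ 0.21090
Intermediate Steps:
Q = 25
d(O) = 1 - (25 + O)*(O + O**3)/3 (d(O) = 1 - (O + O*O**2)*(O + 25)/3 = 1 - (O + O**3)*(25 + O)/3 = 1 - (25 + O)*(O + O**3)/3)
-1241/d(-23) + 1350/3713 = -1241/(1 - 25/3*(-23) - 25/3*(-23)**3 - 1/3*(-23)**2 - 1/3*(-23)**4) + 1350/3713 = -1241/(1 + 575/3 - 25/3*(-12167) - 1/3*529 - 1/3*279841) + 1350*(1/3713) = -1241/(1 + 575/3 + 304175/3 - 529/3 - 279841/3) + 1350/3713 = -1241/24383/3 + 1350/3713 = -1241*3/24383 + 1350/3713 = -3723/24383 + 1350/3713 = 19093551/90534079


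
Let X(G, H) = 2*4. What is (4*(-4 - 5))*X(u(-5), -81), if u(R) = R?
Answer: -288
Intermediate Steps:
X(G, H) = 8
(4*(-4 - 5))*X(u(-5), -81) = (4*(-4 - 5))*8 = (4*(-9))*8 = -36*8 = -288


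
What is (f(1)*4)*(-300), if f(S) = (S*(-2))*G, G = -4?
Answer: -9600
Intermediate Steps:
f(S) = 8*S (f(S) = (S*(-2))*(-4) = -2*S*(-4) = 8*S)
(f(1)*4)*(-300) = ((8*1)*4)*(-300) = (8*4)*(-300) = 32*(-300) = -9600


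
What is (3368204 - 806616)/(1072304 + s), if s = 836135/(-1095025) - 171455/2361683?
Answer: 331226383158609755/138654263918845211 ≈ 2.3889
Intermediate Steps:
s = -432486665316/517220385415 (s = 836135*(-1/1095025) - 171455*1/2361683 = -167227/219005 - 171455/2361683 = -432486665316/517220385415 ≈ -0.83617)
(3368204 - 806616)/(1072304 + s) = (3368204 - 806616)/(1072304 - 432486665316/517220385415) = 2561588/(554617055675380844/517220385415) = 2561588*(517220385415/554617055675380844) = 331226383158609755/138654263918845211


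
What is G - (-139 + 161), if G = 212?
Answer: 190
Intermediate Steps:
G - (-139 + 161) = 212 - (-139 + 161) = 212 - 1*22 = 212 - 22 = 190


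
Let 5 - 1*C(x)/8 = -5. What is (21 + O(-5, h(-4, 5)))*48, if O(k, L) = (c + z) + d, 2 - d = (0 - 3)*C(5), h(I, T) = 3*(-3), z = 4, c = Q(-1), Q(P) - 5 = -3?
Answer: 12912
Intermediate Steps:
Q(P) = 2 (Q(P) = 5 - 3 = 2)
C(x) = 80 (C(x) = 40 - 8*(-5) = 40 + 40 = 80)
c = 2
h(I, T) = -9
d = 242 (d = 2 - (0 - 3)*80 = 2 - (-3)*80 = 2 - 1*(-240) = 2 + 240 = 242)
O(k, L) = 248 (O(k, L) = (2 + 4) + 242 = 6 + 242 = 248)
(21 + O(-5, h(-4, 5)))*48 = (21 + 248)*48 = 269*48 = 12912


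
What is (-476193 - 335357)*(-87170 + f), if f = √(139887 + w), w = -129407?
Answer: 70742813500 - 3246200*√655 ≈ 7.0660e+10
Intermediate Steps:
f = 4*√655 (f = √(139887 - 129407) = √10480 = 4*√655 ≈ 102.37)
(-476193 - 335357)*(-87170 + f) = (-476193 - 335357)*(-87170 + 4*√655) = -811550*(-87170 + 4*√655) = 70742813500 - 3246200*√655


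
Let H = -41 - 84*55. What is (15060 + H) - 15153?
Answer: -4754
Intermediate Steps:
H = -4661 (H = -41 - 4620 = -4661)
(15060 + H) - 15153 = (15060 - 4661) - 15153 = 10399 - 15153 = -4754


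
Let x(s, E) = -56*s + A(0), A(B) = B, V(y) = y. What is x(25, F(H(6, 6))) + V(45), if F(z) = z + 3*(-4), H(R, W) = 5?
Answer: -1355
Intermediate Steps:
F(z) = -12 + z (F(z) = z - 12 = -12 + z)
x(s, E) = -56*s (x(s, E) = -56*s + 0 = -56*s)
x(25, F(H(6, 6))) + V(45) = -56*25 + 45 = -1400 + 45 = -1355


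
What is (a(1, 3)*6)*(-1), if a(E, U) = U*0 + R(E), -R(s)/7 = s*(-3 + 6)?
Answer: 126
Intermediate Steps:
R(s) = -21*s (R(s) = -7*s*(-3 + 6) = -7*s*3 = -21*s)
a(E, U) = -21*E (a(E, U) = U*0 - 21*E = 0 - 21*E = -21*E)
(a(1, 3)*6)*(-1) = (-21*1*6)*(-1) = -21*6*(-1) = -126*(-1) = 126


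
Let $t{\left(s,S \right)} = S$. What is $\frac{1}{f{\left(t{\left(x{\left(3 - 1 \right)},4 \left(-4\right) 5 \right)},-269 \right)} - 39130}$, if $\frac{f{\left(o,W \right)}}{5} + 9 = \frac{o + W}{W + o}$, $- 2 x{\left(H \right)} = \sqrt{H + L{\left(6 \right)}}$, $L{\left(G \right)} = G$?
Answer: $- \frac{1}{39170} \approx -2.553 \cdot 10^{-5}$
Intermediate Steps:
$x{\left(H \right)} = - \frac{\sqrt{6 + H}}{2}$ ($x{\left(H \right)} = - \frac{\sqrt{H + 6}}{2} = - \frac{\sqrt{6 + H}}{2}$)
$f{\left(o,W \right)} = -40$ ($f{\left(o,W \right)} = -45 + 5 \frac{o + W}{W + o} = -45 + 5 \frac{W + o}{W + o} = -45 + 5 \cdot 1 = -45 + 5 = -40$)
$\frac{1}{f{\left(t{\left(x{\left(3 - 1 \right)},4 \left(-4\right) 5 \right)},-269 \right)} - 39130} = \frac{1}{-40 - 39130} = \frac{1}{-39170} = - \frac{1}{39170}$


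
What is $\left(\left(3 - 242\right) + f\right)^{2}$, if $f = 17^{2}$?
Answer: $2500$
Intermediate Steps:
$f = 289$
$\left(\left(3 - 242\right) + f\right)^{2} = \left(\left(3 - 242\right) + 289\right)^{2} = \left(-239 + 289\right)^{2} = 50^{2} = 2500$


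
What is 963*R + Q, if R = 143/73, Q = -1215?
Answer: 49014/73 ≈ 671.42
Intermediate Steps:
R = 143/73 (R = 143*(1/73) = 143/73 ≈ 1.9589)
963*R + Q = 963*(143/73) - 1215 = 137709/73 - 1215 = 49014/73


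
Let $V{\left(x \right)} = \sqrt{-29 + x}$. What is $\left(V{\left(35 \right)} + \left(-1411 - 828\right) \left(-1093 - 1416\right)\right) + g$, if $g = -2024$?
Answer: $5615627 + \sqrt{6} \approx 5.6156 \cdot 10^{6}$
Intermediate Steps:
$\left(V{\left(35 \right)} + \left(-1411 - 828\right) \left(-1093 - 1416\right)\right) + g = \left(\sqrt{-29 + 35} + \left(-1411 - 828\right) \left(-1093 - 1416\right)\right) - 2024 = \left(\sqrt{6} - -5617651\right) - 2024 = \left(\sqrt{6} + 5617651\right) - 2024 = \left(5617651 + \sqrt{6}\right) - 2024 = 5615627 + \sqrt{6}$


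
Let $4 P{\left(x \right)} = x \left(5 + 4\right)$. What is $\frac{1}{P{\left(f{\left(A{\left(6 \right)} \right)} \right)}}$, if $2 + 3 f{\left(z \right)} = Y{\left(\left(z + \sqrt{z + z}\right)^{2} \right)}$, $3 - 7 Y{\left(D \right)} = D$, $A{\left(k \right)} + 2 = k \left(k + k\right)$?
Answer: $- \frac{141428}{68305803} + \frac{7840 \sqrt{35}}{68305803} \approx -0.0013915$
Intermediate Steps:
$A{\left(k \right)} = -2 + 2 k^{2}$ ($A{\left(k \right)} = -2 + k \left(k + k\right) = -2 + k 2 k = -2 + 2 k^{2}$)
$Y{\left(D \right)} = \frac{3}{7} - \frac{D}{7}$
$f{\left(z \right)} = - \frac{11}{21} - \frac{\left(z + \sqrt{2} \sqrt{z}\right)^{2}}{21}$ ($f{\left(z \right)} = - \frac{2}{3} + \frac{\frac{3}{7} - \frac{\left(z + \sqrt{z + z}\right)^{2}}{7}}{3} = - \frac{2}{3} + \frac{\frac{3}{7} - \frac{\left(z + \sqrt{2 z}\right)^{2}}{7}}{3} = - \frac{2}{3} + \frac{\frac{3}{7} - \frac{\left(z + \sqrt{2} \sqrt{z}\right)^{2}}{7}}{3} = - \frac{2}{3} - \left(- \frac{1}{7} + \frac{\left(z + \sqrt{2} \sqrt{z}\right)^{2}}{21}\right) = - \frac{11}{21} - \frac{\left(z + \sqrt{2} \sqrt{z}\right)^{2}}{21}$)
$P{\left(x \right)} = \frac{9 x}{4}$ ($P{\left(x \right)} = \frac{x \left(5 + 4\right)}{4} = \frac{x 9}{4} = \frac{9 x}{4}$)
$\frac{1}{P{\left(f{\left(A{\left(6 \right)} \right)} \right)}} = \frac{1}{\frac{9}{4} \left(- \frac{11}{21} - \frac{\left(\left(-2 + 2 \cdot 6^{2}\right) + \sqrt{2} \sqrt{-2 + 2 \cdot 6^{2}}\right)^{2}}{21}\right)} = \frac{1}{\frac{9}{4} \left(- \frac{11}{21} - \frac{\left(\left(-2 + 2 \cdot 36\right) + \sqrt{2} \sqrt{-2 + 2 \cdot 36}\right)^{2}}{21}\right)} = \frac{1}{\frac{9}{4} \left(- \frac{11}{21} - \frac{\left(\left(-2 + 72\right) + \sqrt{2} \sqrt{-2 + 72}\right)^{2}}{21}\right)} = \frac{1}{\frac{9}{4} \left(- \frac{11}{21} - \frac{\left(70 + \sqrt{2} \sqrt{70}\right)^{2}}{21}\right)} = \frac{1}{\frac{9}{4} \left(- \frac{11}{21} - \frac{\left(70 + 2 \sqrt{35}\right)^{2}}{21}\right)} = \frac{1}{- \frac{33}{28} - \frac{3 \left(70 + 2 \sqrt{35}\right)^{2}}{28}}$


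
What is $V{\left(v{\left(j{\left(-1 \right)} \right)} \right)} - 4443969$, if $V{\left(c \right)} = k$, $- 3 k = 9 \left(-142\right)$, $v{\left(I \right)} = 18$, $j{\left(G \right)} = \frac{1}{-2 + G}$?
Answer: $-4443543$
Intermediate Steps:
$k = 426$ ($k = - \frac{9 \left(-142\right)}{3} = \left(- \frac{1}{3}\right) \left(-1278\right) = 426$)
$V{\left(c \right)} = 426$
$V{\left(v{\left(j{\left(-1 \right)} \right)} \right)} - 4443969 = 426 - 4443969 = -4443543$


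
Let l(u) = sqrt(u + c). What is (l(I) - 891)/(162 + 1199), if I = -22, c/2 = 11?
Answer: -891/1361 ≈ -0.65467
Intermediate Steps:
c = 22 (c = 2*11 = 22)
l(u) = sqrt(22 + u) (l(u) = sqrt(u + 22) = sqrt(22 + u))
(l(I) - 891)/(162 + 1199) = (sqrt(22 - 22) - 891)/(162 + 1199) = (sqrt(0) - 891)/1361 = (0 - 891)/1361 = (1/1361)*(-891) = -891/1361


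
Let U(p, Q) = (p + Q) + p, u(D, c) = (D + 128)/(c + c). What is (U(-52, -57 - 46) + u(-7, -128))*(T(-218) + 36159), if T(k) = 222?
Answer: -1932304053/256 ≈ -7.5481e+6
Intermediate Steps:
u(D, c) = (128 + D)/(2*c) (u(D, c) = (128 + D)/((2*c)) = (128 + D)*(1/(2*c)) = (128 + D)/(2*c))
U(p, Q) = Q + 2*p (U(p, Q) = (Q + p) + p = Q + 2*p)
(U(-52, -57 - 46) + u(-7, -128))*(T(-218) + 36159) = (((-57 - 46) + 2*(-52)) + (½)*(128 - 7)/(-128))*(222 + 36159) = ((-103 - 104) + (½)*(-1/128)*121)*36381 = (-207 - 121/256)*36381 = -53113/256*36381 = -1932304053/256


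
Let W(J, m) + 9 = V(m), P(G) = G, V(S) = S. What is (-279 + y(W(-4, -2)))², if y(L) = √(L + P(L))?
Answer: (279 - I*√22)² ≈ 77819.0 - 2617.3*I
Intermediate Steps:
W(J, m) = -9 + m
y(L) = √2*√L (y(L) = √(L + L) = √(2*L) = √2*√L)
(-279 + y(W(-4, -2)))² = (-279 + √2*√(-9 - 2))² = (-279 + √2*√(-11))² = (-279 + √2*(I*√11))² = (-279 + I*√22)²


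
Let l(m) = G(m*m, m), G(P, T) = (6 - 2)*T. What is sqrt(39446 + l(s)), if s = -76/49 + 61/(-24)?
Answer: sqrt(69553866)/42 ≈ 198.57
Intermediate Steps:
s = -4813/1176 (s = -76*1/49 + 61*(-1/24) = -76/49 - 61/24 = -4813/1176 ≈ -4.0927)
G(P, T) = 4*T
l(m) = 4*m
sqrt(39446 + l(s)) = sqrt(39446 + 4*(-4813/1176)) = sqrt(39446 - 4813/294) = sqrt(11592311/294) = sqrt(69553866)/42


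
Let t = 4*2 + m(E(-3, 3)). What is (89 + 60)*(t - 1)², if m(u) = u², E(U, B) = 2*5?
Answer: 1705901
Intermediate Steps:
E(U, B) = 10
t = 108 (t = 4*2 + 10² = 8 + 100 = 108)
(89 + 60)*(t - 1)² = (89 + 60)*(108 - 1)² = 149*107² = 149*11449 = 1705901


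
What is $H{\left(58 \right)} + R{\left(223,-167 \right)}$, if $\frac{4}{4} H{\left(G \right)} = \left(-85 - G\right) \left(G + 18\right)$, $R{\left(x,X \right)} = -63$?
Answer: $-10931$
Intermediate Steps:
$H{\left(G \right)} = \left(-85 - G\right) \left(18 + G\right)$ ($H{\left(G \right)} = \left(-85 - G\right) \left(G + 18\right) = \left(-85 - G\right) \left(18 + G\right)$)
$H{\left(58 \right)} + R{\left(223,-167 \right)} = \left(-1530 - 58^{2} - 5974\right) - 63 = \left(-1530 - 3364 - 5974\right) - 63 = -10868 - 63 = -10931$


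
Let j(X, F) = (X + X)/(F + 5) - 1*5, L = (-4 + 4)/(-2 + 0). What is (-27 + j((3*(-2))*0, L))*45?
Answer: -1440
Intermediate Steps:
L = 0 (L = 0/(-2) = 0*(-½) = 0)
j(X, F) = -5 + 2*X/(5 + F) (j(X, F) = (2*X)/(5 + F) - 5 = 2*X/(5 + F) - 5 = -5 + 2*X/(5 + F))
(-27 + j((3*(-2))*0, L))*45 = (-27 + (-25 - 5*0 + 2*((3*(-2))*0))/(5 + 0))*45 = (-27 + (-25 + 0 + 2*(-6*0))/5)*45 = (-27 + (-25 + 0 + 2*0)/5)*45 = (-27 + (-25 + 0 + 0)/5)*45 = (-27 + (⅕)*(-25))*45 = (-27 - 5)*45 = -32*45 = -1440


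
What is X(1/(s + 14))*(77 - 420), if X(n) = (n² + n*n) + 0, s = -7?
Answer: -14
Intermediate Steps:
X(n) = 2*n² (X(n) = (n² + n²) + 0 = 2*n² + 0 = 2*n²)
X(1/(s + 14))*(77 - 420) = (2*(1/(-7 + 14))²)*(77 - 420) = (2*(1/7)²)*(-343) = (2*(⅐)²)*(-343) = (2*(1/49))*(-343) = (2/49)*(-343) = -14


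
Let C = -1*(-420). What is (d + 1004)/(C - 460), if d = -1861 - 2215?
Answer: 384/5 ≈ 76.800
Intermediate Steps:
C = 420
d = -4076
(d + 1004)/(C - 460) = (-4076 + 1004)/(420 - 460) = -3072/(-40) = -3072*(-1/40) = 384/5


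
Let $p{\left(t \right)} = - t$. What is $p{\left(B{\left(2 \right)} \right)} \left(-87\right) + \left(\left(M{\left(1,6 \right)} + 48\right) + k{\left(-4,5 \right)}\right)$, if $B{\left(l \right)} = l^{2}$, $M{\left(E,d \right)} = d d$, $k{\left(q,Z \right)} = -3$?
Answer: $429$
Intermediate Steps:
$M{\left(E,d \right)} = d^{2}$
$p{\left(B{\left(2 \right)} \right)} \left(-87\right) + \left(\left(M{\left(1,6 \right)} + 48\right) + k{\left(-4,5 \right)}\right) = - 2^{2} \left(-87\right) + \left(\left(6^{2} + 48\right) - 3\right) = \left(-1\right) 4 \left(-87\right) + \left(\left(36 + 48\right) - 3\right) = \left(-4\right) \left(-87\right) + \left(84 - 3\right) = 348 + 81 = 429$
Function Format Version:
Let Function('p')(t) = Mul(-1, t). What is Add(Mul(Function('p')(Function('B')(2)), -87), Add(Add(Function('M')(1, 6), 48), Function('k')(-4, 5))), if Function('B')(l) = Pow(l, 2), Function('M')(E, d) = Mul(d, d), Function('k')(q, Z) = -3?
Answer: 429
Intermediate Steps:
Function('M')(E, d) = Pow(d, 2)
Add(Mul(Function('p')(Function('B')(2)), -87), Add(Add(Function('M')(1, 6), 48), Function('k')(-4, 5))) = Add(Mul(Mul(-1, Pow(2, 2)), -87), Add(Add(Pow(6, 2), 48), -3)) = Add(Mul(Mul(-1, 4), -87), Add(Add(36, 48), -3)) = Add(Mul(-4, -87), Add(84, -3)) = Add(348, 81) = 429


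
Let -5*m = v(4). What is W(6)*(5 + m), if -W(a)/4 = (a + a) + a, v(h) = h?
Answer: -1512/5 ≈ -302.40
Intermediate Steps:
W(a) = -12*a (W(a) = -4*((a + a) + a) = -4*(2*a + a) = -12*a)
m = -⅘ (m = -⅕*4 = -⅘ ≈ -0.80000)
W(6)*(5 + m) = (-12*6)*(5 - ⅘) = -72*21/5 = -1512/5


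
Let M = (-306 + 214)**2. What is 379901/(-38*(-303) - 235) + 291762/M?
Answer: 3253132831/47732728 ≈ 68.153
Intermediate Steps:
M = 8464 (M = (-92)**2 = 8464)
379901/(-38*(-303) - 235) + 291762/M = 379901/(-38*(-303) - 235) + 291762/8464 = 379901/(11514 - 235) + 291762*(1/8464) = 379901/11279 + 145881/4232 = 3253132831/47732728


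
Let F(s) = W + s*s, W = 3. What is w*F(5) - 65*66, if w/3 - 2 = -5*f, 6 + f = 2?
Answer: -2442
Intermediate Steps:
f = -4 (f = -6 + 2 = -4)
F(s) = 3 + s² (F(s) = 3 + s*s = 3 + s²)
w = 66 (w = 6 + 3*(-5*(-4)) = 6 + 3*20 = 6 + 60 = 66)
w*F(5) - 65*66 = 66*(3 + 5²) - 65*66 = 66*(3 + 25) - 4290 = 66*28 - 4290 = 1848 - 4290 = -2442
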